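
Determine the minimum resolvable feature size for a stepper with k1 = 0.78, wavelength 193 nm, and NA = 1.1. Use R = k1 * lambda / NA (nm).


Step 1: Identify values: k1 = 0.78, lambda = 193 nm, NA = 1.1
Step 2: R = k1 * lambda / NA
R = 0.78 * 193 / 1.1
R = 136.9 nm


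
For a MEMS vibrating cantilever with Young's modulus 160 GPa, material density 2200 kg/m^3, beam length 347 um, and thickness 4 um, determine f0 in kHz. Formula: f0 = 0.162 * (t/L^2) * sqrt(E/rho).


Step 1: Convert units to SI.
t_SI = 4e-6 m, L_SI = 347e-6 m
Step 2: Calculate sqrt(E/rho).
sqrt(160e9 / 2200) = 8528.03 m/s
Step 3: Compute f0.
f0 = 0.162 * 4e-6 / (347e-6)^2 * 8528.03 = 45894.9 Hz = 45.89 kHz


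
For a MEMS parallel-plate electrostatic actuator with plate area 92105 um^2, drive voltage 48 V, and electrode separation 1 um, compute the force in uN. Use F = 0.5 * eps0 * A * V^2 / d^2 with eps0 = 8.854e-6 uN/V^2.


Step 1: Identify parameters.
eps0 = 8.854e-6 uN/V^2, A = 92105 um^2, V = 48 V, d = 1 um
Step 2: Compute V^2 = 48^2 = 2304
Step 3: Compute d^2 = 1^2 = 1
Step 4: F = 0.5 * 8.854e-6 * 92105 * 2304 / 1
F = 939.453 uN


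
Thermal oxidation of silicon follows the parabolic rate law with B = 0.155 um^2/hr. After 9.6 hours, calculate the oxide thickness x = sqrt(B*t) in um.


Step 1: Compute B*t = 0.155 * 9.6 = 1.488
Step 2: x = sqrt(1.488)
x = 1.22 um


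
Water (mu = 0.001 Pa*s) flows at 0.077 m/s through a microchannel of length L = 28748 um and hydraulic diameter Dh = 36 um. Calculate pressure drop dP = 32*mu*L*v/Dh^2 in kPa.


Step 1: Convert to SI: L = 28748e-6 m, Dh = 36e-6 m
Step 2: dP = 32 * 0.001 * 28748e-6 * 0.077 / (36e-6)^2
Step 3: dP = 54656.69 Pa
Step 4: Convert to kPa: dP = 54.66 kPa


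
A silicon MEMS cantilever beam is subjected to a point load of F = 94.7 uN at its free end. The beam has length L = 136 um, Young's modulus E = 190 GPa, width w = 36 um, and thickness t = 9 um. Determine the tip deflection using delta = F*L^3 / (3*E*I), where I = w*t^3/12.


Step 1: Calculate the second moment of area.
I = w * t^3 / 12 = 36 * 9^3 / 12 = 2187.0 um^4
Step 2: Convert E to consistent units (1 GPa = 1000 uN/um^2).
E = 190 GPa = 190000 uN/um^2
Step 3: Calculate tip deflection.
delta = F * L^3 / (3 * E * I)
delta = 94.7 * 136^3 / (3 * 190000 * 2187.0)
delta = 0.1911 um


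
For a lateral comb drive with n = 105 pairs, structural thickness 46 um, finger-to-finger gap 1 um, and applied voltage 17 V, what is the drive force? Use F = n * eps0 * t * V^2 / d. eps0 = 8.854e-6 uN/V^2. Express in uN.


Step 1: Parameters: n=105, eps0=8.854e-6 uN/V^2, t=46 um, V=17 V, d=1 um
Step 2: V^2 = 289
Step 3: F = 105 * 8.854e-6 * 46 * 289 / 1
F = 12.359 uN


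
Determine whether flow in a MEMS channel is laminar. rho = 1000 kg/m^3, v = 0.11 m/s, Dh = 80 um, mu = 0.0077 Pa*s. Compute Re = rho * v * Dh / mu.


Step 1: Convert Dh to meters: Dh = 80e-6 m
Step 2: Re = rho * v * Dh / mu
Re = 1000 * 0.11 * 80e-6 / 0.0077
Re = 1.143
Since Re = 1.143 is below ~2300, the flow is laminar.


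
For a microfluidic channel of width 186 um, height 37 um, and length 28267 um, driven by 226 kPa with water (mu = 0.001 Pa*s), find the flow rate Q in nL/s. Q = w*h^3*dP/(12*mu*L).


Step 1: Convert all dimensions to SI (meters).
w = 186e-6 m, h = 37e-6 m, L = 28267e-6 m, dP = 226e3 Pa
Step 2: Q = w * h^3 * dP / (12 * mu * L)
Q = 186e-6 * (37e-6)^3 * 226e3 / (12 * 0.001 * 28267e-6) = 6.27719457e-09 m^3/s
Step 3: Convert Q from m^3/s to nL/s (1 m^3 = 1e12 nL, so multiply by 1e12).
Q = 6277.195 nL/s


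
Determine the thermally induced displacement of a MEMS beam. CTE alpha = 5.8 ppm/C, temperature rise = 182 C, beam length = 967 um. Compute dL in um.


Step 1: Convert CTE: alpha = 5.8 ppm/C = 5.8e-6 /C
Step 2: dL = 5.8e-6 * 182 * 967
dL = 1.0208 um


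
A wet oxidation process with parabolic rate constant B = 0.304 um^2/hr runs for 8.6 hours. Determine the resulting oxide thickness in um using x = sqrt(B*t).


Step 1: Compute B*t = 0.304 * 8.6 = 2.6144
Step 2: x = sqrt(2.6144)
x = 1.617 um


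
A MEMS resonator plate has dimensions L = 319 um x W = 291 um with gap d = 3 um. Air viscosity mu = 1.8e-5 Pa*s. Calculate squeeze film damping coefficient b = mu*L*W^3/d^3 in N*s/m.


Step 1: Convert to SI.
L = 319e-6 m, W = 291e-6 m, d = 3e-6 m
Step 2: W^3 = (291e-6)^3 = 2.46e-11 m^3
Step 3: d^3 = (3e-6)^3 = 2.70e-17 m^3
Step 4: b = 1.8e-5 * 319e-6 * 2.46e-11 / 2.70e-17
b = 5.24e-03 N*s/m


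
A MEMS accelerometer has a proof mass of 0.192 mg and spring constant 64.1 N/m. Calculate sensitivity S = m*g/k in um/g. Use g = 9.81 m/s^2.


Step 1: Convert mass: m = 0.192 mg = 1.92e-07 kg
Step 2: S = m * g / k = 1.92e-07 * 9.81 / 64.1
Step 3: S = 2.94e-08 m/g
Step 4: Convert to um/g: S = 0.029 um/g


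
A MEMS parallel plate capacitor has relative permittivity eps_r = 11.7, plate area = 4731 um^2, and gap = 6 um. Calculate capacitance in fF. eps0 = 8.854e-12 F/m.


Step 1: Convert area to m^2: A = 4731e-12 m^2
Step 2: Convert gap to m: d = 6e-6 m
Step 3: C = eps0 * eps_r * A / d
C = 8.854e-12 * 11.7 * 4731e-12 / 6e-6
Step 4: Convert to fF (multiply by 1e15).
C = 81.68 fF


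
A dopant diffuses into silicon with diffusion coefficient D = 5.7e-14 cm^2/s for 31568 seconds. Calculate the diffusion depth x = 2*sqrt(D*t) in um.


Step 1: Compute D*t = 5.7e-14 * 31568 = 1.799376e-09 cm^2
Step 2: sqrt(D*t) = 4.2419e-05 cm
Step 3: x = 2 * 4.2419e-05 cm = 8.4838e-05 cm
Step 4: Convert to um (1 cm = 1e4 um): x = 0.848 um


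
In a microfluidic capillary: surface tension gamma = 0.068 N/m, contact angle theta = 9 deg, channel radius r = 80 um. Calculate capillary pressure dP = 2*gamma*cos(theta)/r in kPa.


Step 1: cos(9 deg) = 0.9877
Step 2: Convert r to m: r = 80e-6 m
Step 3: dP = 2 * 0.068 * 0.9877 / 80e-6 = 1679.1 Pa
Step 4: Convert Pa to kPa (divide by 1000).
dP = 1.68 kPa


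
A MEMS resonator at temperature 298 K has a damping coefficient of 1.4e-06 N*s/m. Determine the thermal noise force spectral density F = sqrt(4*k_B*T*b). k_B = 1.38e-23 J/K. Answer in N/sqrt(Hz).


Step 1: Compute 4 * k_B * T * b
= 4 * 1.38e-23 * 298 * 1.4e-06
= 2.3029e-26 N^2/Hz
Step 2: F_noise = sqrt(2.3029e-26)
F_noise = 1.52e-13 N/sqrt(Hz)


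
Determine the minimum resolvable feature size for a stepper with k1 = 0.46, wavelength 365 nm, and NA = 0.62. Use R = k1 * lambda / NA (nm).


Step 1: Identify values: k1 = 0.46, lambda = 365 nm, NA = 0.62
Step 2: R = k1 * lambda / NA
R = 0.46 * 365 / 0.62
R = 270.8 nm


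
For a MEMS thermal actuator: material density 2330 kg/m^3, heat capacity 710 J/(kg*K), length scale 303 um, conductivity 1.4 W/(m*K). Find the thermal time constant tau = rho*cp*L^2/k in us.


Step 1: Convert L to m: L = 303e-6 m
Step 2: L^2 = (303e-6)^2 = 9.1809e-08 m^2
Step 3: tau = 2330 * 710 * 9.1809e-08 / 1.4 = 1.0848544907e-01 s
Step 4: Convert to microseconds (multiply by 1e6).
tau = 108485.449 us


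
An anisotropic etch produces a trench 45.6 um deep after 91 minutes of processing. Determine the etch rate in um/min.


Step 1: Etch rate = depth / time
Step 2: rate = 45.6 / 91
rate = 0.501 um/min


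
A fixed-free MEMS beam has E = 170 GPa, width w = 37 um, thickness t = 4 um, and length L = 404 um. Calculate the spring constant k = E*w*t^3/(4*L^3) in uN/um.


Step 1: Convert E to consistent units (1 GPa = 1000 uN/um^2).
E = 170 GPa = 170000 uN/um^2
Step 2: Compute t^3 = 4^3 = 64
Step 3: Compute L^3 = 404^3 = 65939264
Step 4: k = 170000 * 37 * 64 / (4 * 65939264)
k = 1.5263 uN/um


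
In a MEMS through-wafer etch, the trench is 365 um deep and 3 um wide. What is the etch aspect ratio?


Step 1: AR = depth / width
Step 2: AR = 365 / 3
AR = 121.7


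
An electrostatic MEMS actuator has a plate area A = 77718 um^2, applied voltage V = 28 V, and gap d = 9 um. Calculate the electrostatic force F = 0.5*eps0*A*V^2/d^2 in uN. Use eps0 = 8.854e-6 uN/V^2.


Step 1: Identify parameters.
eps0 = 8.854e-6 uN/V^2, A = 77718 um^2, V = 28 V, d = 9 um
Step 2: Compute V^2 = 28^2 = 784
Step 3: Compute d^2 = 9^2 = 81
Step 4: F = 0.5 * 8.854e-6 * 77718 * 784 / 81
F = 3.33 uN


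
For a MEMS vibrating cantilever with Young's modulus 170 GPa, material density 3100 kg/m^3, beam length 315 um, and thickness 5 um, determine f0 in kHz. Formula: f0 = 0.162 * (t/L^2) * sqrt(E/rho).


Step 1: Convert units to SI.
t_SI = 5e-6 m, L_SI = 315e-6 m
Step 2: Calculate sqrt(E/rho).
sqrt(170e9 / 3100) = 7405.32 m/s
Step 3: Compute f0.
f0 = 0.162 * 5e-6 / (315e-6)^2 * 7405.32 = 60451.6 Hz = 60.45 kHz


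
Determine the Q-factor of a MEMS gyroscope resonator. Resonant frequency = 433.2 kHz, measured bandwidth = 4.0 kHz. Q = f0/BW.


Step 1: Q = f0 / bandwidth
Step 2: Q = 433.2 / 4.0
Q = 108.3


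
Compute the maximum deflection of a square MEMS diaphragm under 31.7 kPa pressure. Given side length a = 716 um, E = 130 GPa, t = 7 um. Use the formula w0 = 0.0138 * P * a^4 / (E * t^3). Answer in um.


Step 1: Convert pressure to compatible units (E is in GPa, so P in GPa).
P = 31.7 kPa = 31.7e-6 GPa
Step 2: Compute numerator: 0.0138 * P * a^4.
a^4 = 716^4 = 262816174336
numerator = 0.0138 * 31.7e-6 * 262816174336 = 1.149716e+05
Step 3: Compute denominator: E * t^3 = 130 * 7^3 = 44590
Step 4: w0 = numerator / denominator = 1.149716e+05 / 44590 = 2.5784 um


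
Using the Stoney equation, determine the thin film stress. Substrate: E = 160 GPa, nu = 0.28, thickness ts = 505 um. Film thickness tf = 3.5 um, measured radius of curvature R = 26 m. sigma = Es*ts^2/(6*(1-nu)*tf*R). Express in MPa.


Step 1: Compute numerator: Es * ts^2 = 160 * 505^2 = 40804000 (GPa*um^2)
Step 2: Compute denominator (R in um): 6*(1-nu)*tf*R = 6*0.72*3.5*26e6 = 393120000.0 (um^2)
Step 3: sigma (GPa) = 40804000 / 393120000.0 = 1.03795e-01 GPa
Step 4: Convert to MPa (x1000): sigma = 103.8 MPa


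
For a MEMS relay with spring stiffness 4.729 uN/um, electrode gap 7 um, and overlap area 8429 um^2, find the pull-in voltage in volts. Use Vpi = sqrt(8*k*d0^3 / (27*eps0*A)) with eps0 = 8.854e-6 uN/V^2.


Step 1: Compute numerator: 8 * k * d0^3 = 8 * 4.729 * 7^3 = 12976.376
Step 2: Compute denominator: 27 * eps0 * A = 27 * 8.854e-6 * 8429 = 2.01502
Step 3: Vpi = sqrt(12976.376 / 2.01502)
Vpi = 80.25 V


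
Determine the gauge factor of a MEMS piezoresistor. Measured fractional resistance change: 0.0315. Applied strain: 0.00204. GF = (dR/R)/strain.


Step 1: Identify values.
dR/R = 0.0315, strain = 0.00204
Step 2: GF = (dR/R) / strain = 0.0315 / 0.00204
GF = 15.4


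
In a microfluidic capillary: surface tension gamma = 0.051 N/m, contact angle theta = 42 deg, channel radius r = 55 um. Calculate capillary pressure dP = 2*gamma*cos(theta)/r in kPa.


Step 1: cos(42 deg) = 0.7431
Step 2: Convert r to m: r = 55e-6 m
Step 3: dP = 2 * 0.051 * 0.7431 / 55e-6 = 1378.1 Pa
Step 4: Convert Pa to kPa (divide by 1000).
dP = 1.38 kPa


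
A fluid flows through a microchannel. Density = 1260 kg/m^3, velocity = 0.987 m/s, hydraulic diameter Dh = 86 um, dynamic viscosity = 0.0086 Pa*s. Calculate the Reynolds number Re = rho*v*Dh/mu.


Step 1: Convert Dh to meters: Dh = 86e-6 m
Step 2: Re = rho * v * Dh / mu
Re = 1260 * 0.987 * 86e-6 / 0.0086
Re = 12.436


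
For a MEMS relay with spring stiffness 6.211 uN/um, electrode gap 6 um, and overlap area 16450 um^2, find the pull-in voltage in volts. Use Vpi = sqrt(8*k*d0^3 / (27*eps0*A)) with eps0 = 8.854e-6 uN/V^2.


Step 1: Compute numerator: 8 * k * d0^3 = 8 * 6.211 * 6^3 = 10732.608
Step 2: Compute denominator: 27 * eps0 * A = 27 * 8.854e-6 * 16450 = 3.932504
Step 3: Vpi = sqrt(10732.608 / 3.932504)
Vpi = 52.24 V


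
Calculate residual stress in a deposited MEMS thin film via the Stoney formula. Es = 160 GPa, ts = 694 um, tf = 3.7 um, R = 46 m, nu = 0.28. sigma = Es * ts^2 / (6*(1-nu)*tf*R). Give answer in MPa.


Step 1: Compute numerator: Es * ts^2 = 160 * 694^2 = 77061760 (GPa*um^2)
Step 2: Compute denominator (R in um): 6*(1-nu)*tf*R = 6*0.72*3.7*46e6 = 735264000.0 (um^2)
Step 3: sigma (GPa) = 77061760 / 735264000.0 = 1.04808e-01 GPa
Step 4: Convert to MPa (x1000): sigma = 104.8 MPa


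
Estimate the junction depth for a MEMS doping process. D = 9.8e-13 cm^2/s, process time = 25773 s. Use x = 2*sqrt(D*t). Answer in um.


Step 1: Compute D*t = 9.8e-13 * 25773 = 2.525754e-08 cm^2
Step 2: sqrt(D*t) = 1.58926e-04 cm
Step 3: x = 2 * 1.58926e-04 cm = 3.17852e-04 cm
Step 4: Convert to um (1 cm = 1e4 um): x = 3.179 um


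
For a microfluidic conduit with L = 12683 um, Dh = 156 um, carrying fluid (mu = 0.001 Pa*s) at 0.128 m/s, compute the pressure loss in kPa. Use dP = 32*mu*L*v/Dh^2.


Step 1: Convert to SI: L = 12683e-6 m, Dh = 156e-6 m
Step 2: dP = 32 * 0.001 * 12683e-6 * 0.128 / (156e-6)^2
Step 3: dP = 2134.68 Pa
Step 4: Convert to kPa: dP = 2.13 kPa


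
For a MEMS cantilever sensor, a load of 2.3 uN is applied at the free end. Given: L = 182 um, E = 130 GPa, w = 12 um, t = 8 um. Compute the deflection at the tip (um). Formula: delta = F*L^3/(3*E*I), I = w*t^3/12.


Step 1: Calculate the second moment of area.
I = w * t^3 / 12 = 12 * 8^3 / 12 = 512.0 um^4
Step 2: Convert E to consistent units (1 GPa = 1000 uN/um^2).
E = 130 GPa = 130000 uN/um^2
Step 3: Calculate tip deflection.
delta = F * L^3 / (3 * E * I)
delta = 2.3 * 182^3 / (3 * 130000 * 512.0)
delta = 0.0694 um


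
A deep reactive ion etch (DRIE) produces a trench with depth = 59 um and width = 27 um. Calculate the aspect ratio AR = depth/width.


Step 1: AR = depth / width
Step 2: AR = 59 / 27
AR = 2.2


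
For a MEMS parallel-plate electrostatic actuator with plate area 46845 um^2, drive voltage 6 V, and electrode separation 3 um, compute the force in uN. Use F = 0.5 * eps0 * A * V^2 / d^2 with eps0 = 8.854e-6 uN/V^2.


Step 1: Identify parameters.
eps0 = 8.854e-6 uN/V^2, A = 46845 um^2, V = 6 V, d = 3 um
Step 2: Compute V^2 = 6^2 = 36
Step 3: Compute d^2 = 3^2 = 9
Step 4: F = 0.5 * 8.854e-6 * 46845 * 36 / 9
F = 0.83 uN


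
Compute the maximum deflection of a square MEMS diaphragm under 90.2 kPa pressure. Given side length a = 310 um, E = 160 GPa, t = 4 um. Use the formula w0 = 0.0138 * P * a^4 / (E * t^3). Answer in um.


Step 1: Convert pressure to compatible units (E is in GPa, so P in GPa).
P = 90.2 kPa = 90.2e-6 GPa
Step 2: Compute numerator: 0.0138 * P * a^4.
a^4 = 310^4 = 9235210000
numerator = 0.0138 * 90.2e-6 * 9235210000 = 1.149562e+04
Step 3: Compute denominator: E * t^3 = 160 * 4^3 = 10240
Step 4: w0 = numerator / denominator = 1.149562e+04 / 10240 = 1.1226 um


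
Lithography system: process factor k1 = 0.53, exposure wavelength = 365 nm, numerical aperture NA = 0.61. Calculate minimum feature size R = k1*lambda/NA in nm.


Step 1: Identify values: k1 = 0.53, lambda = 365 nm, NA = 0.61
Step 2: R = k1 * lambda / NA
R = 0.53 * 365 / 0.61
R = 317.1 nm


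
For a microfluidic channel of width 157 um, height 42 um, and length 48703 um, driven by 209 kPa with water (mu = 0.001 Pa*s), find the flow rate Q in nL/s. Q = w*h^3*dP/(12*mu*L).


Step 1: Convert all dimensions to SI (meters).
w = 157e-6 m, h = 42e-6 m, L = 48703e-6 m, dP = 209e3 Pa
Step 2: Q = w * h^3 * dP / (12 * mu * L)
Q = 157e-6 * (42e-6)^3 * 209e3 / (12 * 0.001 * 48703e-6) = 4.15965058e-09 m^3/s
Step 3: Convert Q from m^3/s to nL/s (1 m^3 = 1e12 nL, so multiply by 1e12).
Q = 4159.651 nL/s


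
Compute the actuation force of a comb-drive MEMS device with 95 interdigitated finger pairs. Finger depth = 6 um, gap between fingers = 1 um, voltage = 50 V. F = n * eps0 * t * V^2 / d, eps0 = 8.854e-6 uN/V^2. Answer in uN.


Step 1: Parameters: n=95, eps0=8.854e-6 uN/V^2, t=6 um, V=50 V, d=1 um
Step 2: V^2 = 2500
Step 3: F = 95 * 8.854e-6 * 6 * 2500 / 1
F = 12.617 uN


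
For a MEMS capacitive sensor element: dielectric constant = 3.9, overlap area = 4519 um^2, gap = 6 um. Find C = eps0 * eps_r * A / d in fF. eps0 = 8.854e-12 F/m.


Step 1: Convert area to m^2: A = 4519e-12 m^2
Step 2: Convert gap to m: d = 6e-6 m
Step 3: C = eps0 * eps_r * A / d
C = 8.854e-12 * 3.9 * 4519e-12 / 6e-6
Step 4: Convert to fF (multiply by 1e15).
C = 26.01 fF


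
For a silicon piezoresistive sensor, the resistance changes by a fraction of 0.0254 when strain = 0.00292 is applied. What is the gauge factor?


Step 1: Identify values.
dR/R = 0.0254, strain = 0.00292
Step 2: GF = (dR/R) / strain = 0.0254 / 0.00292
GF = 8.7


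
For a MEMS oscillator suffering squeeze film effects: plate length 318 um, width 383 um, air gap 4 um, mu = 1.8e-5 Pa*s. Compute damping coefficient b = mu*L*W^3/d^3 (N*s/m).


Step 1: Convert to SI.
L = 318e-6 m, W = 383e-6 m, d = 4e-6 m
Step 2: W^3 = (383e-6)^3 = 5.62e-11 m^3
Step 3: d^3 = (4e-6)^3 = 6.40e-17 m^3
Step 4: b = 1.8e-5 * 318e-6 * 5.62e-11 / 6.40e-17
b = 5.02e-03 N*s/m


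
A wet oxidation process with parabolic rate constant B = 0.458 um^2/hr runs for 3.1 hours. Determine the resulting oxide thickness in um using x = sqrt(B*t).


Step 1: Compute B*t = 0.458 * 3.1 = 1.4198
Step 2: x = sqrt(1.4198)
x = 1.192 um


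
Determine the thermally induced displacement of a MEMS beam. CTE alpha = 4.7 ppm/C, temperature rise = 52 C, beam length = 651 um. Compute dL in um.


Step 1: Convert CTE: alpha = 4.7 ppm/C = 4.7e-6 /C
Step 2: dL = 4.7e-6 * 52 * 651
dL = 0.1591 um


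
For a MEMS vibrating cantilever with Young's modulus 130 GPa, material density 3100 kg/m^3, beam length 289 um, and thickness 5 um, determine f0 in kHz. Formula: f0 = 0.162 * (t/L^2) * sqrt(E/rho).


Step 1: Convert units to SI.
t_SI = 5e-6 m, L_SI = 289e-6 m
Step 2: Calculate sqrt(E/rho).
sqrt(130e9 / 3100) = 6475.76 m/s
Step 3: Compute f0.
f0 = 0.162 * 5e-6 / (289e-6)^2 * 6475.76 = 62803.0 Hz = 62.8 kHz


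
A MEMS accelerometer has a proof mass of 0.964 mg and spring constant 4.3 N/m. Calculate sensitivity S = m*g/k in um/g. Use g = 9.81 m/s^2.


Step 1: Convert mass: m = 0.964 mg = 9.64e-07 kg
Step 2: S = m * g / k = 9.64e-07 * 9.81 / 4.3
Step 3: S = 2.20e-06 m/g
Step 4: Convert to um/g: S = 2.199 um/g


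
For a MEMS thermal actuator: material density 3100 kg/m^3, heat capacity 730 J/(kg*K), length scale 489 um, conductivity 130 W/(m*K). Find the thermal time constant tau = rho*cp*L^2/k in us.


Step 1: Convert L to m: L = 489e-6 m
Step 2: L^2 = (489e-6)^2 = 2.39121e-07 m^2
Step 3: tau = 3100 * 730 * 2.39121e-07 / 130 = 4.16254479e-03 s
Step 4: Convert to microseconds (multiply by 1e6).
tau = 4162.545 us


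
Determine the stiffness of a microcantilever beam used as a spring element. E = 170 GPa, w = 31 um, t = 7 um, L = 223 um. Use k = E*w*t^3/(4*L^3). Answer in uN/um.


Step 1: Convert E to consistent units (1 GPa = 1000 uN/um^2).
E = 170 GPa = 170000 uN/um^2
Step 2: Compute t^3 = 7^3 = 343
Step 3: Compute L^3 = 223^3 = 11089567
Step 4: k = 170000 * 31 * 343 / (4 * 11089567)
k = 40.7502 uN/um


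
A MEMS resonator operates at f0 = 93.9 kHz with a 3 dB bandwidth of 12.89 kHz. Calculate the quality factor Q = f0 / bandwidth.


Step 1: Q = f0 / bandwidth
Step 2: Q = 93.9 / 12.89
Q = 7.3


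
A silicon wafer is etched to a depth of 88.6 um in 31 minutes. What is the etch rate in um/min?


Step 1: Etch rate = depth / time
Step 2: rate = 88.6 / 31
rate = 2.858 um/min


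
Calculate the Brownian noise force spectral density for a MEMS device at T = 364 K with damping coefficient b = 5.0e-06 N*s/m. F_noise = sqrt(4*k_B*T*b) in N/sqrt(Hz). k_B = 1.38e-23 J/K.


Step 1: Compute 4 * k_B * T * b
= 4 * 1.38e-23 * 364 * 5.0e-06
= 1.0046e-25 N^2/Hz
Step 2: F_noise = sqrt(1.0046e-25)
F_noise = 3.17e-13 N/sqrt(Hz)


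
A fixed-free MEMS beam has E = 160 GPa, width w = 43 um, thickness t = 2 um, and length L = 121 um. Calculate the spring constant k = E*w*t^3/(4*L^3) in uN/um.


Step 1: Convert E to consistent units (1 GPa = 1000 uN/um^2).
E = 160 GPa = 160000 uN/um^2
Step 2: Compute t^3 = 2^3 = 8
Step 3: Compute L^3 = 121^3 = 1771561
Step 4: k = 160000 * 43 * 8 / (4 * 1771561)
k = 7.7672 uN/um


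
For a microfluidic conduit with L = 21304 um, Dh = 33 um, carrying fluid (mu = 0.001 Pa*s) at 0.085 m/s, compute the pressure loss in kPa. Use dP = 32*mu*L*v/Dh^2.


Step 1: Convert to SI: L = 21304e-6 m, Dh = 33e-6 m
Step 2: dP = 32 * 0.001 * 21304e-6 * 0.085 / (33e-6)^2
Step 3: dP = 53211.09 Pa
Step 4: Convert to kPa: dP = 53.21 kPa


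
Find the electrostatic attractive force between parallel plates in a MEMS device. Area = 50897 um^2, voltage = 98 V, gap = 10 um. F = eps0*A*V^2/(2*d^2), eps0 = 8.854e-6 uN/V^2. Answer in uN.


Step 1: Identify parameters.
eps0 = 8.854e-6 uN/V^2, A = 50897 um^2, V = 98 V, d = 10 um
Step 2: Compute V^2 = 98^2 = 9604
Step 3: Compute d^2 = 10^2 = 100
Step 4: F = 0.5 * 8.854e-6 * 50897 * 9604 / 100
F = 21.64 uN


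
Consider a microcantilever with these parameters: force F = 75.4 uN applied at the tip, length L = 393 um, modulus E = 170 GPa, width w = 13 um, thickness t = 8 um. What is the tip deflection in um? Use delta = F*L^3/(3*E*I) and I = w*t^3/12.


Step 1: Calculate the second moment of area.
I = w * t^3 / 12 = 13 * 8^3 / 12 = 554.6667 um^4
Step 2: Convert E to consistent units (1 GPa = 1000 uN/um^2).
E = 170 GPa = 170000 uN/um^2
Step 3: Calculate tip deflection.
delta = F * L^3 / (3 * E * I)
delta = 75.4 * 393^3 / (3 * 170000 * 554.6667)
delta = 16.1788 um


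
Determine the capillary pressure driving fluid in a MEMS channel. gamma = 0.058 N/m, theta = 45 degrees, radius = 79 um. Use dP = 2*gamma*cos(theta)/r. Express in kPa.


Step 1: cos(45 deg) = 0.7071
Step 2: Convert r to m: r = 79e-6 m
Step 3: dP = 2 * 0.058 * 0.7071 / 79e-6 = 1038.3 Pa
Step 4: Convert Pa to kPa (divide by 1000).
dP = 1.04 kPa


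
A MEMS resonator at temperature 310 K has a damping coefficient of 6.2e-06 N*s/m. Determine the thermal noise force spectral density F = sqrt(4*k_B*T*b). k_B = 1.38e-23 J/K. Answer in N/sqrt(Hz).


Step 1: Compute 4 * k_B * T * b
= 4 * 1.38e-23 * 310 * 6.2e-06
= 1.0609e-25 N^2/Hz
Step 2: F_noise = sqrt(1.0609e-25)
F_noise = 3.26e-13 N/sqrt(Hz)


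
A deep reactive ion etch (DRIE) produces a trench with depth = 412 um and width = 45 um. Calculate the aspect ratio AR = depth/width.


Step 1: AR = depth / width
Step 2: AR = 412 / 45
AR = 9.2


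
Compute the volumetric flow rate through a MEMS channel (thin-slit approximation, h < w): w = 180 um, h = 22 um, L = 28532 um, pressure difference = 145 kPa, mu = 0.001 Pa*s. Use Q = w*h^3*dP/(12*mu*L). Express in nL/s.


Step 1: Convert all dimensions to SI (meters).
w = 180e-6 m, h = 22e-6 m, L = 28532e-6 m, dP = 145e3 Pa
Step 2: Q = w * h^3 * dP / (12 * mu * L)
Q = 180e-6 * (22e-6)^3 * 145e3 / (12 * 0.001 * 28532e-6) = 8.1169914e-10 m^3/s
Step 3: Convert Q from m^3/s to nL/s (1 m^3 = 1e12 nL, so multiply by 1e12).
Q = 811.699 nL/s


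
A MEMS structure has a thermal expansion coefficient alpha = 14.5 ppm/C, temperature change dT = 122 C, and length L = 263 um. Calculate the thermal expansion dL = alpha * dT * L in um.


Step 1: Convert CTE: alpha = 14.5 ppm/C = 14.5e-6 /C
Step 2: dL = 14.5e-6 * 122 * 263
dL = 0.4652 um


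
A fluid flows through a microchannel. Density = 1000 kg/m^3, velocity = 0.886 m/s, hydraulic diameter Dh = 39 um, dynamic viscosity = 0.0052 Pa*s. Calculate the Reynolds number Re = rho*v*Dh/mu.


Step 1: Convert Dh to meters: Dh = 39e-6 m
Step 2: Re = rho * v * Dh / mu
Re = 1000 * 0.886 * 39e-6 / 0.0052
Re = 6.645


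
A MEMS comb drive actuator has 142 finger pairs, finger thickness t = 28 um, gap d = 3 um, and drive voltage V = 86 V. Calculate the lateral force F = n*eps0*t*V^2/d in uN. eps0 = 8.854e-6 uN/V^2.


Step 1: Parameters: n=142, eps0=8.854e-6 uN/V^2, t=28 um, V=86 V, d=3 um
Step 2: V^2 = 7396
Step 3: F = 142 * 8.854e-6 * 28 * 7396 / 3
F = 86.788 uN


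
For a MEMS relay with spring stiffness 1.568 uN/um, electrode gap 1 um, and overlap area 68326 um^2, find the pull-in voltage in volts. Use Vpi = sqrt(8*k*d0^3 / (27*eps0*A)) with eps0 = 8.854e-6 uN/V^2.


Step 1: Compute numerator: 8 * k * d0^3 = 8 * 1.568 * 1^3 = 12.544
Step 2: Compute denominator: 27 * eps0 * A = 27 * 8.854e-6 * 68326 = 16.333877
Step 3: Vpi = sqrt(12.544 / 16.333877)
Vpi = 0.88 V


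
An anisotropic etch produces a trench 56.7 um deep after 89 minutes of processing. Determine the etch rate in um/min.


Step 1: Etch rate = depth / time
Step 2: rate = 56.7 / 89
rate = 0.637 um/min


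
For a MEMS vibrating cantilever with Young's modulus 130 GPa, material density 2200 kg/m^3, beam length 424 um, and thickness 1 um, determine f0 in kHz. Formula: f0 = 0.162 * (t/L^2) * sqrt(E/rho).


Step 1: Convert units to SI.
t_SI = 1e-6 m, L_SI = 424e-6 m
Step 2: Calculate sqrt(E/rho).
sqrt(130e9 / 2200) = 7687.06 m/s
Step 3: Compute f0.
f0 = 0.162 * 1e-6 / (424e-6)^2 * 7687.06 = 6927.0 Hz = 6.93 kHz


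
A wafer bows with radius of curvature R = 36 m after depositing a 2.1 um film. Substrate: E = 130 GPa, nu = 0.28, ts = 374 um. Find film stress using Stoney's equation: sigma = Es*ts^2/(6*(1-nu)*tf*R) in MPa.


Step 1: Compute numerator: Es * ts^2 = 130 * 374^2 = 18183880 (GPa*um^2)
Step 2: Compute denominator (R in um): 6*(1-nu)*tf*R = 6*0.72*2.1*36e6 = 326592000.0 (um^2)
Step 3: sigma (GPa) = 18183880 / 326592000.0 = 5.5678e-02 GPa
Step 4: Convert to MPa (x1000): sigma = 55.7 MPa


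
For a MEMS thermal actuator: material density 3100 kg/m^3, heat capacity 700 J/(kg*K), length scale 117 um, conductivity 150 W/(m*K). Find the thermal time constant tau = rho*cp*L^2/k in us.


Step 1: Convert L to m: L = 117e-6 m
Step 2: L^2 = (117e-6)^2 = 1.3689e-08 m^2
Step 3: tau = 3100 * 700 * 1.3689e-08 / 150 = 1.980342e-04 s
Step 4: Convert to microseconds (multiply by 1e6).
tau = 198.034 us


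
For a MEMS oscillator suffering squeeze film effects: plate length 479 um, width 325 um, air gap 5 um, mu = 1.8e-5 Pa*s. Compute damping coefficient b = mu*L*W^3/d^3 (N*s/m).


Step 1: Convert to SI.
L = 479e-6 m, W = 325e-6 m, d = 5e-6 m
Step 2: W^3 = (325e-6)^3 = 3.43e-11 m^3
Step 3: d^3 = (5e-6)^3 = 1.25e-16 m^3
Step 4: b = 1.8e-5 * 479e-6 * 3.43e-11 / 1.25e-16
b = 2.37e-03 N*s/m


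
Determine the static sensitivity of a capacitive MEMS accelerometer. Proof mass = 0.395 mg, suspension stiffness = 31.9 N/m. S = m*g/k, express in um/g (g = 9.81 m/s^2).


Step 1: Convert mass: m = 0.395 mg = 3.95e-07 kg
Step 2: S = m * g / k = 3.95e-07 * 9.81 / 31.9
Step 3: S = 1.21e-07 m/g
Step 4: Convert to um/g: S = 0.121 um/g


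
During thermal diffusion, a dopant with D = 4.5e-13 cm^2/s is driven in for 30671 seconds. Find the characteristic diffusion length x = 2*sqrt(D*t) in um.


Step 1: Compute D*t = 4.5e-13 * 30671 = 1.380195e-08 cm^2
Step 2: sqrt(D*t) = 1.1748e-04 cm
Step 3: x = 2 * 1.1748e-04 cm = 2.3496e-04 cm
Step 4: Convert to um (1 cm = 1e4 um): x = 2.35 um


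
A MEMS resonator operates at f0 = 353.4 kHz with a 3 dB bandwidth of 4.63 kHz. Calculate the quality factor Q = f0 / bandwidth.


Step 1: Q = f0 / bandwidth
Step 2: Q = 353.4 / 4.63
Q = 76.3


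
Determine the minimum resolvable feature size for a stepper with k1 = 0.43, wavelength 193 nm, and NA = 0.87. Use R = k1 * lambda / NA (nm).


Step 1: Identify values: k1 = 0.43, lambda = 193 nm, NA = 0.87
Step 2: R = k1 * lambda / NA
R = 0.43 * 193 / 0.87
R = 95.4 nm


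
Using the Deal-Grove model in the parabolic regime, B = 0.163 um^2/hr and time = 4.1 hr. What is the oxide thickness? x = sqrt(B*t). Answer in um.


Step 1: Compute B*t = 0.163 * 4.1 = 0.6683
Step 2: x = sqrt(0.6683)
x = 0.817 um


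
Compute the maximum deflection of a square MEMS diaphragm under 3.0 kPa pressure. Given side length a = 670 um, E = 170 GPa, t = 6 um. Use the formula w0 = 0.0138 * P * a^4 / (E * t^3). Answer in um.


Step 1: Convert pressure to compatible units (E is in GPa, so P in GPa).
P = 3.0 kPa = 3.0e-6 GPa
Step 2: Compute numerator: 0.0138 * P * a^4.
a^4 = 670^4 = 201511210000
numerator = 0.0138 * 3.0e-6 * 201511210000 = 8.34256e+03
Step 3: Compute denominator: E * t^3 = 170 * 6^3 = 36720
Step 4: w0 = numerator / denominator = 8.34256e+03 / 36720 = 0.2272 um


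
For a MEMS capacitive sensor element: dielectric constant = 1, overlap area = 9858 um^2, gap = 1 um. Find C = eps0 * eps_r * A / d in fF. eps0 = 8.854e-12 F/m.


Step 1: Convert area to m^2: A = 9858e-12 m^2
Step 2: Convert gap to m: d = 1e-6 m
Step 3: C = eps0 * eps_r * A / d
C = 8.854e-12 * 1 * 9858e-12 / 1e-6
Step 4: Convert to fF (multiply by 1e15).
C = 87.28 fF


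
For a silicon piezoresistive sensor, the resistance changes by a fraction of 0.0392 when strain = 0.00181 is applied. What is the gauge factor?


Step 1: Identify values.
dR/R = 0.0392, strain = 0.00181
Step 2: GF = (dR/R) / strain = 0.0392 / 0.00181
GF = 21.7


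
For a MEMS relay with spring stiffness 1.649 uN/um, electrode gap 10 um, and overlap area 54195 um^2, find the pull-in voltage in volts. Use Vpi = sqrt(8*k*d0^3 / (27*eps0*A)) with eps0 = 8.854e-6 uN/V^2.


Step 1: Compute numerator: 8 * k * d0^3 = 8 * 1.649 * 10^3 = 13192.0
Step 2: Compute denominator: 27 * eps0 * A = 27 * 8.854e-6 * 54195 = 12.955748
Step 3: Vpi = sqrt(13192.0 / 12.955748)
Vpi = 31.91 V


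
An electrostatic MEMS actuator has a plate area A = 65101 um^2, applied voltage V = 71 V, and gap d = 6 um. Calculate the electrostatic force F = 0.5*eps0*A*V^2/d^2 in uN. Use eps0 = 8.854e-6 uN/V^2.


Step 1: Identify parameters.
eps0 = 8.854e-6 uN/V^2, A = 65101 um^2, V = 71 V, d = 6 um
Step 2: Compute V^2 = 71^2 = 5041
Step 3: Compute d^2 = 6^2 = 36
Step 4: F = 0.5 * 8.854e-6 * 65101 * 5041 / 36
F = 40.356 uN


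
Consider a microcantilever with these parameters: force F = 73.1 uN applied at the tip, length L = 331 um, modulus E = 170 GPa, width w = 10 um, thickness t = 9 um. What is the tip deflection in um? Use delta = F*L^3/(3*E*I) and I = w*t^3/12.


Step 1: Calculate the second moment of area.
I = w * t^3 / 12 = 10 * 9^3 / 12 = 607.5 um^4
Step 2: Convert E to consistent units (1 GPa = 1000 uN/um^2).
E = 170 GPa = 170000 uN/um^2
Step 3: Calculate tip deflection.
delta = F * L^3 / (3 * E * I)
delta = 73.1 * 331^3 / (3 * 170000 * 607.5)
delta = 8.5563 um


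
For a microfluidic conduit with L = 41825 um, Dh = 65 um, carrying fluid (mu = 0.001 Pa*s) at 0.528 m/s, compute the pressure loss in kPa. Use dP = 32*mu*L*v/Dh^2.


Step 1: Convert to SI: L = 41825e-6 m, Dh = 65e-6 m
Step 2: dP = 32 * 0.001 * 41825e-6 * 0.528 / (65e-6)^2
Step 3: dP = 167260.40 Pa
Step 4: Convert to kPa: dP = 167.26 kPa


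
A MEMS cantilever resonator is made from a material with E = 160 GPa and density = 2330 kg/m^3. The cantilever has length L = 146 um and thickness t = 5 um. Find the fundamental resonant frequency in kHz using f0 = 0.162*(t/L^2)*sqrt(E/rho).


Step 1: Convert units to SI.
t_SI = 5e-6 m, L_SI = 146e-6 m
Step 2: Calculate sqrt(E/rho).
sqrt(160e9 / 2330) = 8286.71 m/s
Step 3: Compute f0.
f0 = 0.162 * 5e-6 / (146e-6)^2 * 8286.71 = 314891.9 Hz = 314.89 kHz


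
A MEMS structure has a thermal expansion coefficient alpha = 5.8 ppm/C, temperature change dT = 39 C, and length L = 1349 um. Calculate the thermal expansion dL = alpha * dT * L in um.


Step 1: Convert CTE: alpha = 5.8 ppm/C = 5.8e-6 /C
Step 2: dL = 5.8e-6 * 39 * 1349
dL = 0.3051 um


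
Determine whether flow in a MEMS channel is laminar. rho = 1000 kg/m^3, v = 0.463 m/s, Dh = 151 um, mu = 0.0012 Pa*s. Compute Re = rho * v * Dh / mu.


Step 1: Convert Dh to meters: Dh = 151e-6 m
Step 2: Re = rho * v * Dh / mu
Re = 1000 * 0.463 * 151e-6 / 0.0012
Re = 58.261
Since Re = 58.261 is below ~2300, the flow is laminar.


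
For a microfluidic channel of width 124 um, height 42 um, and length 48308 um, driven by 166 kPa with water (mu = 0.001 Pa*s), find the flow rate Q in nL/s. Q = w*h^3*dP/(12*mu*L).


Step 1: Convert all dimensions to SI (meters).
w = 124e-6 m, h = 42e-6 m, L = 48308e-6 m, dP = 166e3 Pa
Step 2: Q = w * h^3 * dP / (12 * mu * L)
Q = 124e-6 * (42e-6)^3 * 166e3 / (12 * 0.001 * 48308e-6) = 2.63073644e-09 m^3/s
Step 3: Convert Q from m^3/s to nL/s (1 m^3 = 1e12 nL, so multiply by 1e12).
Q = 2630.736 nL/s


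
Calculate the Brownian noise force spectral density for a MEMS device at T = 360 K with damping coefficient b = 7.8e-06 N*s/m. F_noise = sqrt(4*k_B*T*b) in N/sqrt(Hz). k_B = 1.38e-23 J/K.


Step 1: Compute 4 * k_B * T * b
= 4 * 1.38e-23 * 360 * 7.8e-06
= 1.5500e-25 N^2/Hz
Step 2: F_noise = sqrt(1.5500e-25)
F_noise = 3.94e-13 N/sqrt(Hz)


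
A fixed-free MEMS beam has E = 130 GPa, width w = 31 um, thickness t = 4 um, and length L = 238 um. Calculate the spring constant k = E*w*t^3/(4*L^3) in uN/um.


Step 1: Convert E to consistent units (1 GPa = 1000 uN/um^2).
E = 130 GPa = 130000 uN/um^2
Step 2: Compute t^3 = 4^3 = 64
Step 3: Compute L^3 = 238^3 = 13481272
Step 4: k = 130000 * 31 * 64 / (4 * 13481272)
k = 4.7829 uN/um


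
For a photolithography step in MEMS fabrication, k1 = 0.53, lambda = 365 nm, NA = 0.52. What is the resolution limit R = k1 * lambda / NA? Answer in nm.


Step 1: Identify values: k1 = 0.53, lambda = 365 nm, NA = 0.52
Step 2: R = k1 * lambda / NA
R = 0.53 * 365 / 0.52
R = 372.0 nm


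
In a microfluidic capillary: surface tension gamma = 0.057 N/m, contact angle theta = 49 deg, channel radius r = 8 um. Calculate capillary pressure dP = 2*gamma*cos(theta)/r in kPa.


Step 1: cos(49 deg) = 0.6561
Step 2: Convert r to m: r = 8e-6 m
Step 3: dP = 2 * 0.057 * 0.6561 / 8e-6 = 9349.4 Pa
Step 4: Convert Pa to kPa (divide by 1000).
dP = 9.35 kPa


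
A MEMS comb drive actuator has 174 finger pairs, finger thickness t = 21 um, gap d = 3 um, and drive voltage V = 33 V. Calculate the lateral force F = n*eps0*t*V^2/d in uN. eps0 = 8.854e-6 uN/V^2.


Step 1: Parameters: n=174, eps0=8.854e-6 uN/V^2, t=21 um, V=33 V, d=3 um
Step 2: V^2 = 1089
Step 3: F = 174 * 8.854e-6 * 21 * 1089 / 3
F = 11.744 uN


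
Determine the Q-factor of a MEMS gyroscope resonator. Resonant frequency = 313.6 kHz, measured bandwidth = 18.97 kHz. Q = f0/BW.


Step 1: Q = f0 / bandwidth
Step 2: Q = 313.6 / 18.97
Q = 16.5


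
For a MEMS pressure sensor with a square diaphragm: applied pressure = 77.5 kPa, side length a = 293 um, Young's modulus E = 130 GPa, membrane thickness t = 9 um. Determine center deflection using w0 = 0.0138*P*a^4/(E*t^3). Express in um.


Step 1: Convert pressure to compatible units (E is in GPa, so P in GPa).
P = 77.5 kPa = 77.5e-6 GPa
Step 2: Compute numerator: 0.0138 * P * a^4.
a^4 = 293^4 = 7370050801
numerator = 0.0138 * 77.5e-6 * 7370050801 = 7.8823e+03
Step 3: Compute denominator: E * t^3 = 130 * 9^3 = 94770
Step 4: w0 = numerator / denominator = 7.8823e+03 / 94770 = 0.0832 um


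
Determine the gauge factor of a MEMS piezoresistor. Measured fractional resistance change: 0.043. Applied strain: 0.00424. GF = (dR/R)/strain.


Step 1: Identify values.
dR/R = 0.043, strain = 0.00424
Step 2: GF = (dR/R) / strain = 0.043 / 0.00424
GF = 10.1


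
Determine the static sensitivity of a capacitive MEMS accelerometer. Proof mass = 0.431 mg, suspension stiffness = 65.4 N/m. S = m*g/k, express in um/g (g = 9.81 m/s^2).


Step 1: Convert mass: m = 0.431 mg = 4.31e-07 kg
Step 2: S = m * g / k = 4.31e-07 * 9.81 / 65.4
Step 3: S = 6.46e-08 m/g
Step 4: Convert to um/g: S = 0.065 um/g


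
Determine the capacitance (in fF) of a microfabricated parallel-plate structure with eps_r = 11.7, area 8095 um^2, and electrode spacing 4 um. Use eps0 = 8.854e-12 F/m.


Step 1: Convert area to m^2: A = 8095e-12 m^2
Step 2: Convert gap to m: d = 4e-6 m
Step 3: C = eps0 * eps_r * A / d
C = 8.854e-12 * 11.7 * 8095e-12 / 4e-6
Step 4: Convert to fF (multiply by 1e15).
C = 209.64 fF


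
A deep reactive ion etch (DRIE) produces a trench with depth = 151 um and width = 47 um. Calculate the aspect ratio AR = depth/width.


Step 1: AR = depth / width
Step 2: AR = 151 / 47
AR = 3.2


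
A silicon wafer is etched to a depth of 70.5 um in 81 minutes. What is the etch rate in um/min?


Step 1: Etch rate = depth / time
Step 2: rate = 70.5 / 81
rate = 0.87 um/min


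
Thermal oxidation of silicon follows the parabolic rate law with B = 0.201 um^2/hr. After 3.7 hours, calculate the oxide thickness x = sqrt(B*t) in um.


Step 1: Compute B*t = 0.201 * 3.7 = 0.7437
Step 2: x = sqrt(0.7437)
x = 0.862 um


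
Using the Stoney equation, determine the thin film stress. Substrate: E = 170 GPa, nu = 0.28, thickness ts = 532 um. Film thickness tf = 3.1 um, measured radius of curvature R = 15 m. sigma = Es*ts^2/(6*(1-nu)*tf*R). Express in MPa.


Step 1: Compute numerator: Es * ts^2 = 170 * 532^2 = 48114080 (GPa*um^2)
Step 2: Compute denominator (R in um): 6*(1-nu)*tf*R = 6*0.72*3.1*15e6 = 200880000.0 (um^2)
Step 3: sigma (GPa) = 48114080 / 200880000.0 = 2.39517e-01 GPa
Step 4: Convert to MPa (x1000): sigma = 239.5 MPa


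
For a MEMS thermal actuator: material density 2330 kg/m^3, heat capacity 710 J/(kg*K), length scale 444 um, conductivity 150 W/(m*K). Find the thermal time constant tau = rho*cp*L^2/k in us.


Step 1: Convert L to m: L = 444e-6 m
Step 2: L^2 = (444e-6)^2 = 1.97136e-07 m^2
Step 3: tau = 2330 * 710 * 1.97136e-07 / 150 = 2.17414723e-03 s
Step 4: Convert to microseconds (multiply by 1e6).
tau = 2174.147 us


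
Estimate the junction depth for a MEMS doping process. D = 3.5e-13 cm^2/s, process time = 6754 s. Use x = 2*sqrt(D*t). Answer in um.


Step 1: Compute D*t = 3.5e-13 * 6754 = 2.3639e-09 cm^2
Step 2: sqrt(D*t) = 4.862e-05 cm
Step 3: x = 2 * 4.862e-05 cm = 9.724e-05 cm
Step 4: Convert to um (1 cm = 1e4 um): x = 0.972 um


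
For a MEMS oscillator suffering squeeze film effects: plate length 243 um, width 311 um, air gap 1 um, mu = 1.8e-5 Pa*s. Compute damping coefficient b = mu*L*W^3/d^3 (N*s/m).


Step 1: Convert to SI.
L = 243e-6 m, W = 311e-6 m, d = 1e-6 m
Step 2: W^3 = (311e-6)^3 = 3.01e-11 m^3
Step 3: d^3 = (1e-6)^3 = 1.00e-18 m^3
Step 4: b = 1.8e-5 * 243e-6 * 3.01e-11 / 1.00e-18
b = 1.32e-01 N*s/m


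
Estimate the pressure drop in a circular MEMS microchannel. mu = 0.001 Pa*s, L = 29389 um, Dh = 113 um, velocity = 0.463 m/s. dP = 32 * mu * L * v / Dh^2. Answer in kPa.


Step 1: Convert to SI: L = 29389e-6 m, Dh = 113e-6 m
Step 2: dP = 32 * 0.001 * 29389e-6 * 0.463 / (113e-6)^2
Step 3: dP = 34100.35 Pa
Step 4: Convert to kPa: dP = 34.1 kPa


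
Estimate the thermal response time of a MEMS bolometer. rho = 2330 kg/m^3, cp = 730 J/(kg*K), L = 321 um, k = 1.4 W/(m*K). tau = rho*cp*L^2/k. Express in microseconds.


Step 1: Convert L to m: L = 321e-6 m
Step 2: L^2 = (321e-6)^2 = 1.03041e-07 m^2
Step 3: tau = 2330 * 730 * 1.03041e-07 / 1.4 = 1.2518745493e-01 s
Step 4: Convert to microseconds (multiply by 1e6).
tau = 125187.455 us


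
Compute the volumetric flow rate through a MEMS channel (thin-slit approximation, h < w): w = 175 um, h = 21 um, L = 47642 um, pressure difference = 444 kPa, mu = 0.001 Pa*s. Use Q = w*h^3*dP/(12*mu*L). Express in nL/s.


Step 1: Convert all dimensions to SI (meters).
w = 175e-6 m, h = 21e-6 m, L = 47642e-6 m, dP = 444e3 Pa
Step 2: Q = w * h^3 * dP / (12 * mu * L)
Q = 175e-6 * (21e-6)^3 * 444e3 / (12 * 0.001 * 47642e-6) = 1.2586578e-09 m^3/s
Step 3: Convert Q from m^3/s to nL/s (1 m^3 = 1e12 nL, so multiply by 1e12).
Q = 1258.658 nL/s


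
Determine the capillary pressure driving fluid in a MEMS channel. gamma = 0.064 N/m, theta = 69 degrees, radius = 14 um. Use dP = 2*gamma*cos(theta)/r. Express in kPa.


Step 1: cos(69 deg) = 0.3584
Step 2: Convert r to m: r = 14e-6 m
Step 3: dP = 2 * 0.064 * 0.3584 / 14e-6 = 3276.8 Pa
Step 4: Convert Pa to kPa (divide by 1000).
dP = 3.28 kPa


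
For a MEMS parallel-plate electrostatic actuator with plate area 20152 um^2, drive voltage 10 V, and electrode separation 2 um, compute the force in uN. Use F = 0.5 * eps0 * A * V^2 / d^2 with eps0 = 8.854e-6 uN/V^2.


Step 1: Identify parameters.
eps0 = 8.854e-6 uN/V^2, A = 20152 um^2, V = 10 V, d = 2 um
Step 2: Compute V^2 = 10^2 = 100
Step 3: Compute d^2 = 2^2 = 4
Step 4: F = 0.5 * 8.854e-6 * 20152 * 100 / 4
F = 2.23 uN
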